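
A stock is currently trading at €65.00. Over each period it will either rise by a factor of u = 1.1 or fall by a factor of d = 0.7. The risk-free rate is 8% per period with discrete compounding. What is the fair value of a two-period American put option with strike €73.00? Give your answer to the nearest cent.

Risk-neutral probability p = (1 + 0.08 − 0.7)/(1.1 − 0.7) = 0.3800/0.4000 = 0.9500
Terminal stock prices: S_uu = 78.65, S_ud = 50.05, S_dd = 31.85
Terminal payoffs (K − S): max(-5.65, 0) = 0, max(22.95, 0) = 22.95, max(41.15, 0) = 41.15
Node u (S = 71.5): continuation = 1/1.08·[0.9500·0.0000 + 0.0500·22.9500] = 1.0625; exercise value = 1.5000 > continuation, so V_u = 1.5000 (exercise)
Node d (S = 45.5): continuation = 1/1.08·[0.9500·22.9500 + 0.0500·41.1500] = 22.0926; exercise value = 27.5000 > continuation, so V_d = 27.5000 (exercise)
Node 0 (S = 65): continuation = 1/1.08·[0.9500·1.5000 + 0.0500·27.5000] = 2.5926; exercise value = 8.0000 > continuation, so V_0 = 8.0000 (exercise)

€8.00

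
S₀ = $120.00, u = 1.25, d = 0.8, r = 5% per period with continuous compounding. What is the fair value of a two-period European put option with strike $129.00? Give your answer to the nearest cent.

$13.23

Risk-neutral probability p = (e^0.05 − 0.8)/(1.25 − 0.8) = 0.2513/0.4500 = 0.5584
Terminal stock prices: S_uu = 187.5, S_ud = 120, S_dd = 76.8
Terminal payoffs (K − S): max(-58.5, 0) = 0, max(9, 0) = 9, max(52.2, 0) = 52.2
Node u (S = 150): V_u = e^(−0.05)·[0.5584·0.0000 + 0.4416·9.0000] = 3.7807
Node d (S = 96): V_d = e^(−0.05)·[0.5584·9.0000 + 0.4416·52.2000] = 26.7086
Node 0 (S = 120): V_0 = e^(−0.05)·[0.5584·3.7807 + 0.4416·26.7086] = 13.2279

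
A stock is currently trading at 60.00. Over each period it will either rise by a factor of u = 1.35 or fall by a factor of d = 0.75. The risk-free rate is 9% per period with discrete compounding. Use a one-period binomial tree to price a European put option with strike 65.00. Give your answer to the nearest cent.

Risk-neutral probability p = (1 + 0.09 − 0.75)/(1.35 − 0.75) = 0.3400/0.6000 = 0.5667
Terminal stock prices: S_u = 81, S_d = 45
Terminal payoffs (K − S): max(-16, 0) = 0, max(20, 0) = 20
Node 0 (S = 60): V_0 = 1/1.09·[0.5667·0.0000 + 0.4333·20.0000] = 7.9511

7.95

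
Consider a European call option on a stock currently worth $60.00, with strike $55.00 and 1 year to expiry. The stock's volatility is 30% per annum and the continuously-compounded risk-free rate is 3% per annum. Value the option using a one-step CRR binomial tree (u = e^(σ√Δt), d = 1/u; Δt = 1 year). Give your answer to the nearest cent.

$12.00

CRR parameters: u = e^(σ√Δt) = e^(0.3·√1) = 1.3499, d = 1/u = 0.7408
Per-period rate: rΔt = 0.03·1 = 0.03, so R = e^0.03 = 1.0305
Risk-neutral probability p = (e^0.03 − 0.7408)/(1.3499 − 0.7408) = 0.2896/0.6090 = 0.4756
Terminal stock prices: S_u = 80.99, S_d = 44.45
Terminal payoffs (S − K): max(25.99, 0) = 25.99, max(-10.55, 0) = 0
Node 0 (S = 60): V_0 = e^(−0.03)·[0.4756·25.9915 + 0.5244·0.0000] = 11.9953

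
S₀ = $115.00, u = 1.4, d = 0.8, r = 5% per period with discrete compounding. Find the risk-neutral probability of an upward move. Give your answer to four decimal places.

p = 0.4167

Risk-neutral probability p = (1 + 0.05 − 0.8)/(1.4 − 0.8) = 0.2500/0.6000 = 0.4167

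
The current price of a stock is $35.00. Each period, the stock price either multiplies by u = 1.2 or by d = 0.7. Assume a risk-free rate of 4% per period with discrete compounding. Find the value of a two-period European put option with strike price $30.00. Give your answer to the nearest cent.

Risk-neutral probability p = (1 + 0.04 − 0.7)/(1.2 − 0.7) = 0.3400/0.5000 = 0.6800
Terminal stock prices: S_uu = 50.4, S_ud = 29.4, S_dd = 17.15
Terminal payoffs (K − S): max(-20.4, 0) = 0, max(0.6, 0) = 0.6, max(12.85, 0) = 12.85
Node u (S = 42): V_u = 1/1.04·[0.6800·0.0000 + 0.3200·0.6000] = 0.1846
Node d (S = 24.5): V_d = 1/1.04·[0.6800·0.6000 + 0.3200·12.8500] = 4.3462
Node 0 (S = 35): V_0 = 1/1.04·[0.6800·0.1846 + 0.3200·4.3462] = 1.4580

$1.46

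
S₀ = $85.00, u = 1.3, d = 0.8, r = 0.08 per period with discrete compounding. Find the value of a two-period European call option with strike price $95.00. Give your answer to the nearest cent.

Risk-neutral probability p = (1 + 0.08 − 0.8)/(1.3 − 0.8) = 0.2800/0.5000 = 0.5600
Terminal stock prices: S_uu = 143.7, S_ud = 88.4, S_dd = 54.4
Terminal payoffs (S − K): max(48.65, 0) = 48.65, max(-6.6, 0) = 0, max(-40.6, 0) = 0
Node u (S = 110.5): V_u = 1/1.08·[0.5600·48.6500 + 0.4400·0.0000] = 25.2259
Node d (S = 68): V_d = 1/1.08·[0.5600·0.0000 + 0.4400·0.0000] = 0.0000
Node 0 (S = 85): V_0 = 1/1.08·[0.5600·25.2259 + 0.4400·0.0000] = 13.0801

$13.08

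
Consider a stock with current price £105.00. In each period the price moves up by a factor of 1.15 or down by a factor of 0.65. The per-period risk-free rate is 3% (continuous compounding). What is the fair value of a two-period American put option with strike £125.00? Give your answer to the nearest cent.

Risk-neutral probability p = (e^0.03 − 0.65)/(1.15 − 0.65) = 0.3805/0.5000 = 0.7609
Terminal stock prices: S_uu = 138.9, S_ud = 78.49, S_dd = 44.36
Terminal payoffs (K − S): max(-13.86, 0) = 0, max(46.51, 0) = 46.51, max(80.64, 0) = 80.64
Node u (S = 120.7): continuation = e^(−0.03)·[0.7609·0.0000 + 0.2391·46.5125] = 10.7921; exercise value = 4.2500 ≤ continuation, so V_u = 10.7921
Node d (S = 68.25): continuation = e^(−0.03)·[0.7609·46.5125 + 0.2391·80.6375] = 53.0557; exercise value = 56.7500 > continuation, so V_d = 56.7500 (exercise)
Node 0 (S = 105): continuation = e^(−0.03)·[0.7609·10.7921 + 0.2391·56.7500] = 21.1365; exercise value = 20.0000 ≤ continuation, so V_0 = 21.1365

£21.14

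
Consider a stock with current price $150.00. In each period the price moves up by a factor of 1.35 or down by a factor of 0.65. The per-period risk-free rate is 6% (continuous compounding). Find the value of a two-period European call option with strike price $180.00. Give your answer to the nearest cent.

$28.67

Risk-neutral probability p = (e^0.06 − 0.65)/(1.35 − 0.65) = 0.4118/0.7000 = 0.5883
Terminal stock prices: S_uu = 273.4, S_ud = 131.6, S_dd = 63.38
Terminal payoffs (S − K): max(93.38, 0) = 93.38, max(-48.38, 0) = 0, max(-116.6, 0) = 0
Node u (S = 202.5): V_u = e^(−0.06)·[0.5883·93.3750 + 0.4117·0.0000] = 51.7368
Node d (S = 97.5): V_d = e^(−0.06)·[0.5883·0.0000 + 0.4117·0.0000] = 0.0000
Node 0 (S = 150): V_0 = e^(−0.06)·[0.5883·51.7368 + 0.4117·0.0000] = 28.6661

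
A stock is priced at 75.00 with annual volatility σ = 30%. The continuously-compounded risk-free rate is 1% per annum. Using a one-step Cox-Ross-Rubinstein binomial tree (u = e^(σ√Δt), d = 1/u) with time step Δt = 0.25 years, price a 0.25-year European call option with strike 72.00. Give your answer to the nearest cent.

7.11

CRR parameters: u = e^(σ√Δt) = e^(0.3·√0.25) = 1.1618, d = 1/u = 0.8607
Per-period rate: rΔt = 0.01·0.25 = 0.0025, so R = e^0.0025 = 1.0025
Risk-neutral probability p = (e^0.0025 − 0.8607)/(1.1618 − 0.8607) = 0.1418/0.3011 = 0.4709
Terminal stock prices: S_u = 87.14, S_d = 64.55
Terminal payoffs (S − K): max(15.14, 0) = 15.14, max(-7.447, 0) = 0
Node 0 (S = 75): V_0 = e^(−0.0025)·[0.4709·15.1376 + 0.5291·0.0000] = 7.1102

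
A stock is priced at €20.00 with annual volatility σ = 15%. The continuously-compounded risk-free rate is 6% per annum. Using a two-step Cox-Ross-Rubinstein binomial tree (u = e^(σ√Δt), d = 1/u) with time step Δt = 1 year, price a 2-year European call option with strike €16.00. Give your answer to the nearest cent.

CRR parameters: u = e^(σ√Δt) = e^(0.15·√1) = 1.1618, d = 1/u = 0.8607
Per-period rate: rΔt = 0.06·1 = 0.06, so R = e^0.06 = 1.0618
Risk-neutral probability p = (e^0.06 − 0.8607)/(1.1618 − 0.8607) = 0.2011/0.3011 = 0.6679
Terminal stock prices: S_uu = 27, S_ud = 20, S_dd = 14.82
Terminal payoffs (S − K): max(11, 0) = 11, max(4, 0) = 4, max(-1.184, 0) = 0
Node u (S = 23.24): V_u = e^(−0.06)·[0.6679·10.9972 + 0.3321·4.0000] = 8.1685
Node d (S = 17.21): V_d = e^(−0.06)·[0.6679·4.0000 + 0.3321·0.0000] = 2.5161
Node 0 (S = 20): V_0 = e^(−0.06)·[0.6679·8.1685 + 0.3321·2.5161] = 5.9250

€5.93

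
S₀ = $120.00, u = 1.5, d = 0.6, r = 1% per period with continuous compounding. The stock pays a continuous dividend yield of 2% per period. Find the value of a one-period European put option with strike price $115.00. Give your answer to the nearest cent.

$24.12

Per-period risk-free factor R = e^0.01 = 1.0101; dividend-adjusted growth = e^(0.01−0.02) = 0.9900.
Risk-neutral probability p = (0.9900 − 0.6)/(1.5 − 0.6) = 0.3900/0.9000 = 0.4334
Terminal stock prices: S_u = 180, S_d = 72
Terminal payoffs (K − S): max(-65, 0) = 0, max(43, 0) = 43
Node 0 (S = 120): V_0 = e^(−0.01)·[0.4334·0.0000 + 0.5666·43.0000] = 24.1219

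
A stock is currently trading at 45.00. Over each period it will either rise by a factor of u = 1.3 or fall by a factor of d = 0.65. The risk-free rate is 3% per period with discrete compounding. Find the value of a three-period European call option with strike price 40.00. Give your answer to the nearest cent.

Risk-neutral probability p = (1 + 0.03 − 0.65)/(1.3 − 0.65) = 0.3800/0.6500 = 0.5846
Terminal stock prices: S_uuu = 98.87, S_uud = 49.43, S_udd = 24.72, S_ddd = 12.36
Terminal payoffs (S − K): max(58.87, 0) = 58.87, max(9.433, 0) = 9.433, max(-15.28, 0) = 0, max(-27.64, 0) = 0
Node uu (S = 76.05): V_uu = 1/1.03·[0.5846·58.8650 + 0.4154·9.4325] = 37.2150
Node ud (S = 38.02): V_ud = 1/1.03·[0.5846·9.4325 + 0.4154·0.0000] = 5.3538
Node dd (S = 19.01): V_dd = 1/1.03·[0.5846·0.0000 + 0.4154·0.0000] = 0.0000
Node u (S = 58.5): V_u = 1/1.03·[0.5846·37.2150 + 0.4154·5.3538] = 23.2819
Node d (S = 29.25): V_d = 1/1.03·[0.5846·5.3538 + 0.4154·0.0000] = 3.0387
Node 0 (S = 45): V_0 = 1/1.03·[0.5846·23.2819 + 0.4154·3.0387] = 14.4400

14.44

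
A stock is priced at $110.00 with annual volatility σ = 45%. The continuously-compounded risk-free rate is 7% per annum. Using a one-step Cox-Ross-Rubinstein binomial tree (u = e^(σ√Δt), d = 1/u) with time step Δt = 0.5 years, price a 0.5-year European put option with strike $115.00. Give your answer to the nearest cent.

$17.69

CRR parameters: u = e^(σ√Δt) = e^(0.45·√0.5) = 1.3746, d = 1/u = 0.7275
Per-period rate: rΔt = 0.07·0.5 = 0.035, so R = e^0.035 = 1.0356
Risk-neutral probability p = (e^0.035 − 0.7275)/(1.3746 − 0.7275) = 0.3082/0.6472 = 0.4762
Terminal stock prices: S_u = 151.2, S_d = 80.02
Terminal payoffs (K − S): max(-36.21, 0) = 0, max(34.98, 0) = 34.98
Node 0 (S = 110): V_0 = e^(−0.035)·[0.4762·0.0000 + 0.5238·34.9795] = 17.6937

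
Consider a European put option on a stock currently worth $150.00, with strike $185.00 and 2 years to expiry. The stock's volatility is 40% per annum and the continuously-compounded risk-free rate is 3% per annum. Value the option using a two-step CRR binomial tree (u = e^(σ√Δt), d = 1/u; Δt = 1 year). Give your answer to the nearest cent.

$51.16

CRR parameters: u = e^(σ√Δt) = e^(0.4·√1) = 1.4918, d = 1/u = 0.6703
Per-period rate: rΔt = 0.03·1 = 0.03, so R = e^0.03 = 1.0305
Risk-neutral probability p = (e^0.03 − 0.6703)/(1.4918 − 0.6703) = 0.3601/0.8215 = 0.4384
Terminal stock prices: S_uu = 333.8, S_ud = 150, S_dd = 67.4
Terminal payoffs (K − S): max(-148.8, 0) = 0, max(35, 0) = 35, max(117.6, 0) = 117.6
Node u (S = 223.8): V_u = e^(−0.03)·[0.4384·0.0000 + 0.5616·35.0000] = 19.0756
Node d (S = 100.5): V_d = e^(−0.03)·[0.4384·35.0000 + 0.5616·117.6007] = 78.9844
Node 0 (S = 150): V_0 = e^(−0.03)·[0.4384·19.0756 + 0.5616·78.9844] = 51.1632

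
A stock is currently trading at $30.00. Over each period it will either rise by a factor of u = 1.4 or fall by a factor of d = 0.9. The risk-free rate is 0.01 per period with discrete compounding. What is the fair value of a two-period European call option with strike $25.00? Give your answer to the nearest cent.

$5.91

Risk-neutral probability p = (1 + 0.01 − 0.9)/(1.4 − 0.9) = 0.1100/0.5000 = 0.2200
Terminal stock prices: S_uu = 58.8, S_ud = 37.8, S_dd = 24.3
Terminal payoffs (S − K): max(33.8, 0) = 33.8, max(12.8, 0) = 12.8, max(-0.7, 0) = 0
Node u (S = 42): V_u = 1/1.01·[0.2200·33.8000 + 0.7800·12.8000] = 17.2475
Node d (S = 27): V_d = 1/1.01·[0.2200·12.8000 + 0.7800·0.0000] = 2.7881
Node 0 (S = 30): V_0 = 1/1.01·[0.2200·17.2475 + 0.7800·2.7881] = 5.9101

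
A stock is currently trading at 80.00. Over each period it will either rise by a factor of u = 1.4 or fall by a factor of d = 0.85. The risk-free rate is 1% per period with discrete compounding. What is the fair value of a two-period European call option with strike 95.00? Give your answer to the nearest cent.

5.21

Risk-neutral probability p = (1 + 0.01 − 0.85)/(1.4 − 0.85) = 0.1600/0.5500 = 0.2909
Terminal stock prices: S_uu = 156.8, S_ud = 95.2, S_dd = 57.8
Terminal payoffs (S − K): max(61.8, 0) = 61.8, max(0.2, 0) = 0.2, max(-37.2, 0) = 0
Node u (S = 112): V_u = 1/1.01·[0.2909·61.8000 + 0.7091·0.2000] = 17.9406
Node d (S = 68): V_d = 1/1.01·[0.2909·0.2000 + 0.7091·0.0000] = 0.0576
Node 0 (S = 80): V_0 = 1/1.01·[0.2909·17.9406 + 0.7091·0.0576] = 5.2079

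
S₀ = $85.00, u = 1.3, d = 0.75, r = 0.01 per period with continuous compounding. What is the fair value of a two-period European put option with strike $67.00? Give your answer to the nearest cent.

Risk-neutral probability p = (e^0.01 − 0.75)/(1.3 − 0.75) = 0.2601/0.5500 = 0.4728
Terminal stock prices: S_uu = 143.7, S_ud = 82.88, S_dd = 47.81
Terminal payoffs (K − S): max(-76.65, 0) = 0, max(-15.88, 0) = 0, max(19.19, 0) = 19.19
Node u (S = 110.5): V_u = e^(−0.01)·[0.4728·0.0000 + 0.5272·0.0000] = 0.0000
Node d (S = 63.75): V_d = e^(−0.01)·[0.4728·0.0000 + 0.5272·19.1875] = 10.0146
Node 0 (S = 85): V_0 = e^(−0.01)·[0.4728·0.0000 + 0.5272·10.0146] = 5.2270

$5.23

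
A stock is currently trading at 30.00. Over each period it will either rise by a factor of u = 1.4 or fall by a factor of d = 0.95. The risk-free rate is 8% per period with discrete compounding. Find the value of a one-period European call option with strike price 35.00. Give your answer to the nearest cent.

1.87

Risk-neutral probability p = (1 + 0.08 − 0.95)/(1.4 − 0.95) = 0.1300/0.4500 = 0.2889
Terminal stock prices: S_u = 42, S_d = 28.5
Terminal payoffs (S − K): max(7, 0) = 7, max(-6.5, 0) = 0
Node 0 (S = 30): V_0 = 1/1.08·[0.2889·7.0000 + 0.7111·0.0000] = 1.8724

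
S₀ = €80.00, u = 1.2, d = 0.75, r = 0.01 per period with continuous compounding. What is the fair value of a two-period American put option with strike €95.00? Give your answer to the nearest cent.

Risk-neutral probability p = (e^0.01 − 0.75)/(1.2 − 0.75) = 0.2601/0.4500 = 0.5779
Terminal stock prices: S_uu = 115.2, S_ud = 72, S_dd = 45
Terminal payoffs (K − S): max(-20.2, 0) = 0, max(23, 0) = 23, max(50, 0) = 50
Node u (S = 96): continuation = e^(−0.01)·[0.5779·0.0000 + 0.4221·23.0000] = 9.6119; exercise value = 0.0000 ≤ continuation, so V_u = 9.6119
Node d (S = 60): continuation = e^(−0.01)·[0.5779·23.0000 + 0.4221·50.0000] = 34.0547; exercise value = 35.0000 > continuation, so V_d = 35.0000 (exercise)
Node 0 (S = 80): continuation = e^(−0.01)·[0.5779·9.6119 + 0.4221·35.0000] = 20.1262; exercise value = 15.0000 ≤ continuation, so V_0 = 20.1262

€20.13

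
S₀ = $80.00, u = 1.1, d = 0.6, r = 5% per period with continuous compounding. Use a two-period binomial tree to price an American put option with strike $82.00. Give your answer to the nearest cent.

$5.48

Risk-neutral probability p = (e^0.05 − 0.6)/(1.1 − 0.6) = 0.4513/0.5000 = 0.9025
Terminal stock prices: S_uu = 96.8, S_ud = 52.8, S_dd = 28.8
Terminal payoffs (K − S): max(-14.8, 0) = 0, max(29.2, 0) = 29.2, max(53.2, 0) = 53.2
Node u (S = 88): continuation = e^(−0.05)·[0.9025·0.0000 + 0.0975·29.2000] = 2.7070; exercise value = 0.0000 ≤ continuation, so V_u = 2.7070
Node d (S = 48): continuation = e^(−0.05)·[0.9025·29.2000 + 0.0975·53.2000] = 30.0008; exercise value = 34.0000 > continuation, so V_d = 34.0000 (exercise)
Node 0 (S = 80): continuation = e^(−0.05)·[0.9025·2.7070 + 0.0975·34.0000] = 5.4760; exercise value = 2.0000 ≤ continuation, so V_0 = 5.4760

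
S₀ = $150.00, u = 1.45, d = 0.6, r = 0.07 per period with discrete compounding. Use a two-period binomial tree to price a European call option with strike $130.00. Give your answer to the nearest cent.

$49.72

Risk-neutral probability p = (1 + 0.07 − 0.6)/(1.45 − 0.6) = 0.4700/0.8500 = 0.5529
Terminal stock prices: S_uu = 315.4, S_ud = 130.5, S_dd = 54
Terminal payoffs (S − K): max(185.4, 0) = 185.4, max(0.5, 0) = 0.5, max(-76, 0) = 0
Node u (S = 217.5): V_u = 1/1.07·[0.5529·185.3750 + 0.4471·0.5000] = 96.0047
Node d (S = 90): V_d = 1/1.07·[0.5529·0.5000 + 0.4471·0.0000] = 0.2584
Node 0 (S = 150): V_0 = 1/1.07·[0.5529·96.0047 + 0.4471·0.2584] = 49.7200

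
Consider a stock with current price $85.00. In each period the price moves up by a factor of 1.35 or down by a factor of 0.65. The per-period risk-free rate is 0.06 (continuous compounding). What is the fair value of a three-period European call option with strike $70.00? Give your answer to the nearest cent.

Risk-neutral probability p = (e^0.06 − 0.65)/(1.35 − 0.65) = 0.4118/0.7000 = 0.5883
Terminal stock prices: S_uuu = 209.1, S_uud = 100.7, S_udd = 48.48, S_ddd = 23.34
Terminal payoffs (S − K): max(139.1, 0) = 139.1, max(30.69, 0) = 30.69, max(-21.52, 0) = 0, max(-46.66, 0) = 0
Node uu (S = 154.9): V_uu = e^(−0.06)·[0.5883·139.1319 + 0.4117·30.6931] = 88.9890
Node ud (S = 74.59): V_ud = e^(−0.06)·[0.5883·30.6931 + 0.4117·0.0000] = 17.0063
Node dd (S = 35.91): V_dd = e^(−0.06)·[0.5883·0.0000 + 0.4117·0.0000] = 0.0000
Node u (S = 114.8): V_u = e^(−0.06)·[0.5883·88.9890 + 0.4117·17.0063] = 55.8998
Node d (S = 55.25): V_d = e^(−0.06)·[0.5883·17.0063 + 0.4117·0.0000] = 9.4228
Node 0 (S = 85): V_0 = e^(−0.06)·[0.5883·55.8998 + 0.4117·9.4228] = 34.6258

$34.63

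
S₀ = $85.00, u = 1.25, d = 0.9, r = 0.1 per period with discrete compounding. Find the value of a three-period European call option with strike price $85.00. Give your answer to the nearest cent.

Risk-neutral probability p = (1 + 0.1 − 0.9)/(1.25 − 0.9) = 0.2000/0.3500 = 0.5714
Terminal stock prices: S_uuu = 166, S_uud = 119.5, S_udd = 86.06, S_ddd = 61.97
Terminal payoffs (S − K): max(81.02, 0) = 81.02, max(34.53, 0) = 34.53, max(1.062, 0) = 1.062, max(-23.03, 0) = 0
Node uu (S = 132.8): V_uu = 1/1.1·[0.5714·81.0156 + 0.4286·34.5312] = 55.5398
Node ud (S = 95.62): V_ud = 1/1.1·[0.5714·34.5312 + 0.4286·1.0625] = 18.3523
Node dd (S = 68.85): V_dd = 1/1.1·[0.5714·1.0625 + 0.4286·0.0000] = 0.5519
Node u (S = 106.2): V_u = 1/1.1·[0.5714·55.5398 + 0.4286·18.3523] = 36.0021
Node d (S = 76.5): V_d = 1/1.1·[0.5714·18.3523 + 0.4286·0.5519] = 9.7487
Node 0 (S = 85): V_0 = 1/1.1·[0.5714·36.0021 + 0.4286·9.7487] = 22.5006

$22.50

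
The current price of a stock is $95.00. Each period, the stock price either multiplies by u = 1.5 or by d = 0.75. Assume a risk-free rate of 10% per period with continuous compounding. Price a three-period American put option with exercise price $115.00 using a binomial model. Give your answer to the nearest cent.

Risk-neutral probability p = (e^0.1 − 0.75)/(1.5 − 0.75) = 0.3552/0.7500 = 0.4736
Terminal stock prices: S_uuu = 320.6, S_uud = 160.3, S_udd = 80.16, S_ddd = 40.08
Terminal payoffs (K − S): max(-205.6, 0) = 0, max(-45.31, 0) = 0, max(34.84, 0) = 34.84, max(74.92, 0) = 74.92
Node uu (S = 213.8): continuation = e^(−0.1)·[0.4736·0.0000 + 0.5264·0.0000] = 0.0000; exercise value = 0.0000 ≤ continuation, so V_uu = 0.0000
Node ud (S = 106.9): continuation = e^(−0.1)·[0.4736·0.0000 + 0.5264·34.8438] = 16.5975; exercise value = 8.1250 ≤ continuation, so V_ud = 16.5975
Node dd (S = 53.44): continuation = e^(−0.1)·[0.4736·34.8438 + 0.5264·74.9219] = 50.6188; exercise value = 61.5625 > continuation, so V_dd = 61.5625 (exercise)
Node u (S = 142.5): continuation = e^(−0.1)·[0.4736·0.0000 + 0.5264·16.5975] = 7.9061; exercise value = 0.0000 ≤ continuation, so V_u = 7.9061
Node d (S = 71.25): continuation = e^(−0.1)·[0.4736·16.5975 + 0.5264·61.5625] = 36.4367; exercise value = 43.7500 > continuation, so V_d = 43.7500 (exercise)
Node 0 (S = 95): continuation = e^(−0.1)·[0.4736·7.9061 + 0.5264·43.7500] = 24.2277; exercise value = 20.0000 ≤ continuation, so V_0 = 24.2277

$24.23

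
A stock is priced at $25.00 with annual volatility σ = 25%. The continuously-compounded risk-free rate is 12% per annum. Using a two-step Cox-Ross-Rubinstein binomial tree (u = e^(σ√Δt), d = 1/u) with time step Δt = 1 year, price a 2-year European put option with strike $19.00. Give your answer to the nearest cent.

CRR parameters: u = e^(σ√Δt) = e^(0.25·√1) = 1.2840, d = 1/u = 0.7788
Per-period rate: rΔt = 0.12·1 = 0.12, so R = e^0.12 = 1.1275
Risk-neutral probability p = (e^0.12 − 0.7788)/(1.2840 − 0.7788) = 0.3487/0.5052 = 0.6902
Terminal stock prices: S_uu = 41.22, S_ud = 25, S_dd = 15.16
Terminal payoffs (K − S): max(-22.22, 0) = 0, max(-6, 0) = 0, max(3.837, 0) = 3.837
Node u (S = 32.1): V_u = e^(−0.12)·[0.6902·0.0000 + 0.3098·0.0000] = 0.0000
Node d (S = 19.47): V_d = e^(−0.12)·[0.6902·0.0000 + 0.3098·3.8367] = 1.0543
Node 0 (S = 25): V_0 = e^(−0.12)·[0.6902·0.0000 + 0.3098·1.0543] = 0.2897

$0.29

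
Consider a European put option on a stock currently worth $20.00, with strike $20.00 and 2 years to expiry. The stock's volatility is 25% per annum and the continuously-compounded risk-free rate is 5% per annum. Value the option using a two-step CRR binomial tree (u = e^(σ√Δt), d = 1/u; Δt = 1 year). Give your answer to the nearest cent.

CRR parameters: u = e^(σ√Δt) = e^(0.25·√1) = 1.2840, d = 1/u = 0.7788
Per-period rate: rΔt = 0.05·1 = 0.05, so R = e^0.05 = 1.0513
Risk-neutral probability p = (e^0.05 − 0.7788)/(1.2840 − 0.7788) = 0.2725/0.5052 = 0.5393
Terminal stock prices: S_uu = 32.97, S_ud = 20, S_dd = 12.13
Terminal payoffs (K − S): max(-12.97, 0) = 0, max(0, 0) = 0, max(7.869, 0) = 7.869
Node u (S = 25.68): V_u = e^(−0.05)·[0.5393·0.0000 + 0.4607·0.0000] = 0.0000
Node d (S = 15.58): V_d = e^(−0.05)·[0.5393·0.0000 + 0.4607·7.8694] = 3.4486
Node 0 (S = 20): V_0 = e^(−0.05)·[0.5393·0.0000 + 0.4607·3.4486] = 1.5113

$1.51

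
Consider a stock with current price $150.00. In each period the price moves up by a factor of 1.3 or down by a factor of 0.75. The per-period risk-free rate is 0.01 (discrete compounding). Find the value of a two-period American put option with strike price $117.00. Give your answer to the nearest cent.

$8.89

Risk-neutral probability p = (1 + 0.01 − 0.75)/(1.3 − 0.75) = 0.2600/0.5500 = 0.4727
Terminal stock prices: S_uu = 253.5, S_ud = 146.2, S_dd = 84.38
Terminal payoffs (K − S): max(-136.5, 0) = 0, max(-29.25, 0) = 0, max(32.62, 0) = 32.62
Node u (S = 195): continuation = 1/1.01·[0.4727·0.0000 + 0.5273·0.0000] = 0.0000; exercise value = 0.0000 ≤ continuation, so V_u = 0.0000
Node d (S = 112.5): continuation = 1/1.01·[0.4727·0.0000 + 0.5273·32.6250] = 17.0320; exercise value = 4.5000 ≤ continuation, so V_d = 17.0320
Node 0 (S = 150): continuation = 1/1.01·[0.4727·0.0000 + 0.5273·17.0320] = 8.8916; exercise value = 0.0000 ≤ continuation, so V_0 = 8.8916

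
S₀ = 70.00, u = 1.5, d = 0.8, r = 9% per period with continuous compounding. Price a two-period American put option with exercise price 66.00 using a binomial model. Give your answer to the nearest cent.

5.95

Risk-neutral probability p = (e^0.09 − 0.8)/(1.5 − 0.8) = 0.2942/0.7000 = 0.4202
Terminal stock prices: S_uu = 157.5, S_ud = 84, S_dd = 44.8
Terminal payoffs (K − S): max(-91.5, 0) = 0, max(-18, 0) = 0, max(21.2, 0) = 21.2
Node u (S = 105): continuation = e^(−0.09)·[0.4202·0.0000 + 0.5798·0.0000] = 0.0000; exercise value = 0.0000 ≤ continuation, so V_u = 0.0000
Node d (S = 56): continuation = e^(−0.09)·[0.4202·0.0000 + 0.5798·21.2000] = 11.2329; exercise value = 10.0000 ≤ continuation, so V_d = 11.2329
Node 0 (S = 70): continuation = e^(−0.09)·[0.4202·0.0000 + 0.5798·11.2329] = 5.9518; exercise value = 0.0000 ≤ continuation, so V_0 = 5.9518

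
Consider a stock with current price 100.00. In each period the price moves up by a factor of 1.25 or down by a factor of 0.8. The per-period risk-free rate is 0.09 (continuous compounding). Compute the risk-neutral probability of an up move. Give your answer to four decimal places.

Risk-neutral probability p = (e^0.09 − 0.8)/(1.25 − 0.8) = 0.2942/0.4500 = 0.6537

p = 0.6537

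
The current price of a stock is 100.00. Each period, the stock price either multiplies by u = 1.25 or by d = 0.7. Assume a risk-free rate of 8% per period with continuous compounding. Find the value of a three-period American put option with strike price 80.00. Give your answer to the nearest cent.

Risk-neutral probability p = (e^0.08 − 0.7)/(1.25 − 0.7) = 0.3833/0.5500 = 0.6969
Terminal stock prices: S_uuu = 195.3, S_uud = 109.4, S_udd = 61.25, S_ddd = 34.3
Terminal payoffs (K − S): max(-115.3, 0) = 0, max(-29.38, 0) = 0, max(18.75, 0) = 18.75, max(45.7, 0) = 45.7
Node uu (S = 156.2): continuation = e^(−0.08)·[0.6969·0.0000 + 0.3031·0.0000] = 0.0000; exercise value = 0.0000 ≤ continuation, so V_uu = 0.0000
Node ud (S = 87.5): continuation = e^(−0.08)·[0.6969·0.0000 + 0.3031·18.7500] = 5.2464; exercise value = 0.0000 ≤ continuation, so V_ud = 5.2464
Node dd (S = 49): continuation = e^(−0.08)·[0.6969·18.7500 + 0.3031·45.7000] = 24.8493; exercise value = 31.0000 > continuation, so V_dd = 31.0000 (exercise)
Node u (S = 125): continuation = e^(−0.08)·[0.6969·0.0000 + 0.3031·5.2464] = 1.4680; exercise value = 0.0000 ≤ continuation, so V_u = 1.4680
Node d (S = 70): continuation = e^(−0.08)·[0.6969·5.2464 + 0.3031·31.0000] = 12.0492; exercise value = 10.0000 ≤ continuation, so V_d = 12.0492
Node 0 (S = 100): continuation = e^(−0.08)·[0.6969·1.4680 + 0.3031·12.0492] = 4.3159; exercise value = 0.0000 ≤ continuation, so V_0 = 4.3159

4.32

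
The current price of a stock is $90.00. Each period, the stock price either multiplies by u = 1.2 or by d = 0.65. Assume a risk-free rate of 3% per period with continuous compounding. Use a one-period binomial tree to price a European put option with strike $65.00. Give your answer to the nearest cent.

$1.94

Risk-neutral probability p = (e^0.03 − 0.65)/(1.2 − 0.65) = 0.3805/0.5500 = 0.6917
Terminal stock prices: S_u = 108, S_d = 58.5
Terminal payoffs (K − S): max(-43, 0) = 0, max(6.5, 0) = 6.5
Node 0 (S = 90): V_0 = e^(−0.03)·[0.6917·0.0000 + 0.3083·6.5000] = 1.9445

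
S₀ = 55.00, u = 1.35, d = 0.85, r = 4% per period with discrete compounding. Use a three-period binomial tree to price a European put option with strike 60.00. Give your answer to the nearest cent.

8.03

Risk-neutral probability p = (1 + 0.04 − 0.85)/(1.35 − 0.85) = 0.1900/0.5000 = 0.3800
Terminal stock prices: S_uuu = 135.3, S_uud = 85.2, S_udd = 53.65, S_ddd = 33.78
Terminal payoffs (K − S): max(-75.32, 0) = 0, max(-25.2, 0) = 0, max(6.354, 0) = 6.354, max(26.22, 0) = 26.22
Node uu (S = 100.2): V_uu = 1/1.04·[0.3800·0.0000 + 0.6200·0.0000] = 0.0000
Node ud (S = 63.11): V_ud = 1/1.04·[0.3800·0.0000 + 0.6200·6.3544] = 3.7882
Node dd (S = 39.74): V_dd = 1/1.04·[0.3800·6.3544 + 0.6200·26.2231] = 17.9548
Node u (S = 74.25): V_u = 1/1.04·[0.3800·0.0000 + 0.6200·3.7882] = 2.2583
Node d (S = 46.75): V_d = 1/1.04·[0.3800·3.7882 + 0.6200·17.9548] = 12.0880
Node 0 (S = 55): V_0 = 1/1.04·[0.3800·2.2583 + 0.6200·12.0880] = 8.0315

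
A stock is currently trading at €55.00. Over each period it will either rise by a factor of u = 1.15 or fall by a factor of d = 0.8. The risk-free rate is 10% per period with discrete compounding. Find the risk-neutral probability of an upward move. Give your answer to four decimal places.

p = 0.8571

Risk-neutral probability p = (1 + 0.1 − 0.8)/(1.15 − 0.8) = 0.3000/0.3500 = 0.8571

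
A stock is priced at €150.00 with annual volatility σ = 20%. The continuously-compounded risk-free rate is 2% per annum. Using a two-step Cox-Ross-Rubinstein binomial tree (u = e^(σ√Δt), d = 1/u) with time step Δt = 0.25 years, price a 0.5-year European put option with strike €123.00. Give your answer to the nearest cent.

€0.05

CRR parameters: u = e^(σ√Δt) = e^(0.2·√0.25) = 1.1052, d = 1/u = 0.9048
Per-period rate: rΔt = 0.02·0.25 = 0.005, so R = e^0.005 = 1.0050
Risk-neutral probability p = (e^0.005 − 0.9048)/(1.1052 − 0.9048) = 0.1002/0.2003 = 0.5000
Terminal stock prices: S_uu = 183.2, S_ud = 150, S_dd = 122.8
Terminal payoffs (K − S): max(-60.21, 0) = 0, max(-27, 0) = 0, max(0.1904, 0) = 0.1904
Node u (S = 165.8): V_u = e^(−0.005)·[0.5000·0.0000 + 0.5000·0.0000] = 0.0000
Node d (S = 135.7): V_d = e^(−0.005)·[0.5000·0.0000 + 0.5000·0.1904] = 0.0947
Node 0 (S = 150): V_0 = e^(−0.005)·[0.5000·0.0000 + 0.5000·0.0947] = 0.0471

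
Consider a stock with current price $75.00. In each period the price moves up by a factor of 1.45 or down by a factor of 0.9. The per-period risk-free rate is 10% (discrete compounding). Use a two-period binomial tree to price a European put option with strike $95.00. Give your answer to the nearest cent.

Risk-neutral probability p = (1 + 0.1 − 0.9)/(1.45 − 0.9) = 0.2000/0.5500 = 0.3636
Terminal stock prices: S_uu = 157.7, S_ud = 97.88, S_dd = 60.75
Terminal payoffs (K − S): max(-62.69, 0) = 0, max(-2.875, 0) = 0, max(34.25, 0) = 34.25
Node u (S = 108.8): V_u = 1/1.1·[0.3636·0.0000 + 0.6364·0.0000] = 0.0000
Node d (S = 67.5): V_d = 1/1.1·[0.3636·0.0000 + 0.6364·34.2500] = 19.8140
Node 0 (S = 75): V_0 = 1/1.1·[0.3636·0.0000 + 0.6364·19.8140] = 11.4627

$11.46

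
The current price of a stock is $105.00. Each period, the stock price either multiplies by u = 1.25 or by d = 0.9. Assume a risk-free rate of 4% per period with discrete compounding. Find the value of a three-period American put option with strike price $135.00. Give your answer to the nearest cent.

Risk-neutral probability p = (1 + 0.04 − 0.9)/(1.25 − 0.9) = 0.1400/0.3500 = 0.4000
Terminal stock prices: S_uuu = 205.1, S_uud = 147.7, S_udd = 106.3, S_ddd = 76.55
Terminal payoffs (K − S): max(-70.08, 0) = 0, max(-12.66, 0) = 0, max(28.69, 0) = 28.69, max(58.45, 0) = 58.45
Node uu (S = 164.1): continuation = 1/1.04·[0.4000·0.0000 + 0.6000·0.0000] = 0.0000; exercise value = 0.0000 ≤ continuation, so V_uu = 0.0000
Node ud (S = 118.1): continuation = 1/1.04·[0.4000·0.0000 + 0.6000·28.6875] = 16.5505; exercise value = 16.8750 > continuation, so V_ud = 16.8750 (exercise)
Node dd (S = 85.05): continuation = 1/1.04·[0.4000·28.6875 + 0.6000·58.4550] = 44.7577; exercise value = 49.9500 > continuation, so V_dd = 49.9500 (exercise)
Node u (S = 131.2): continuation = 1/1.04·[0.4000·0.0000 + 0.6000·16.8750] = 9.7356; exercise value = 3.7500 ≤ continuation, so V_u = 9.7356
Node d (S = 94.5): continuation = 1/1.04·[0.4000·16.8750 + 0.6000·49.9500] = 35.3077; exercise value = 40.5000 > continuation, so V_d = 40.5000 (exercise)
Node 0 (S = 105): continuation = 1/1.04·[0.4000·9.7356 + 0.6000·40.5000] = 27.1098; exercise value = 30.0000 > continuation, so V_0 = 30.0000 (exercise)

$30.00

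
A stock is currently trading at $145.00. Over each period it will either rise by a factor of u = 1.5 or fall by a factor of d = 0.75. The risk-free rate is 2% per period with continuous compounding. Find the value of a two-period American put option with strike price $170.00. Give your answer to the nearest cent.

$39.93

Risk-neutral probability p = (e^0.02 − 0.75)/(1.5 − 0.75) = 0.2702/0.7500 = 0.3603
Terminal stock prices: S_uu = 326.2, S_ud = 163.1, S_dd = 81.56
Terminal payoffs (K − S): max(-156.2, 0) = 0, max(6.875, 0) = 6.875, max(88.44, 0) = 88.44
Node u (S = 217.5): continuation = e^(−0.02)·[0.3603·0.0000 + 0.6397·6.8750] = 4.3111; exercise value = 0.0000 ≤ continuation, so V_u = 4.3111
Node d (S = 108.8): continuation = e^(−0.02)·[0.3603·6.8750 + 0.6397·88.4375] = 57.8838; exercise value = 61.2500 > continuation, so V_d = 61.2500 (exercise)
Node 0 (S = 145): continuation = e^(−0.02)·[0.3603·4.3111 + 0.6397·61.2500] = 39.9301; exercise value = 25.0000 ≤ continuation, so V_0 = 39.9301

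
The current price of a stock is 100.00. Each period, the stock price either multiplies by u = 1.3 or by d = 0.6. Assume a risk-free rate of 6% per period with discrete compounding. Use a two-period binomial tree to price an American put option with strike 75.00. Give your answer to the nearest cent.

4.85

Risk-neutral probability p = (1 + 0.06 − 0.6)/(1.3 − 0.6) = 0.4600/0.7000 = 0.6571
Terminal stock prices: S_uu = 169, S_ud = 78, S_dd = 36
Terminal payoffs (K − S): max(-94, 0) = 0, max(-3, 0) = 0, max(39, 0) = 39
Node u (S = 130): continuation = 1/1.06·[0.6571·0.0000 + 0.3429·0.0000] = 0.0000; exercise value = 0.0000 ≤ continuation, so V_u = 0.0000
Node d (S = 60): continuation = 1/1.06·[0.6571·0.0000 + 0.3429·39.0000] = 12.6146; exercise value = 15.0000 > continuation, so V_d = 15.0000 (exercise)
Node 0 (S = 100): continuation = 1/1.06·[0.6571·0.0000 + 0.3429·15.0000] = 4.8518; exercise value = 0.0000 ≤ continuation, so V_0 = 4.8518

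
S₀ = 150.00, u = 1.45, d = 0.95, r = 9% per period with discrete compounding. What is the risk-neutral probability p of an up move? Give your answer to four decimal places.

Risk-neutral probability p = (1 + 0.09 − 0.95)/(1.45 − 0.95) = 0.1400/0.5000 = 0.2800

p = 0.2800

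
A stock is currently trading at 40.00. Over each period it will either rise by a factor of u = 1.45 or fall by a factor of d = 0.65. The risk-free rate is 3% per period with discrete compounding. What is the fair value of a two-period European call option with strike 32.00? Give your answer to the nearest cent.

Risk-neutral probability p = (1 + 0.03 − 0.65)/(1.45 − 0.65) = 0.3800/0.8000 = 0.4750
Terminal stock prices: S_uu = 84.1, S_ud = 37.7, S_dd = 16.9
Terminal payoffs (S − K): max(52.1, 0) = 52.1, max(5.7, 0) = 5.7, max(-15.1, 0) = 0
Node u (S = 58): V_u = 1/1.03·[0.4750·52.1000 + 0.5250·5.7000] = 26.9320
Node d (S = 26): V_d = 1/1.03·[0.4750·5.7000 + 0.5250·0.0000] = 2.6286
Node 0 (S = 40): V_0 = 1/1.03·[0.4750·26.9320 + 0.5250·2.6286] = 13.7600

13.76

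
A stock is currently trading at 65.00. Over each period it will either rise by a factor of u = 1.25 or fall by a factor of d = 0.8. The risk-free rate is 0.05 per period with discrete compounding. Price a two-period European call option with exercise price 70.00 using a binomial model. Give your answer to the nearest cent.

Risk-neutral probability p = (1 + 0.05 − 0.8)/(1.25 − 0.8) = 0.2500/0.4500 = 0.5556
Terminal stock prices: S_uu = 101.6, S_ud = 65, S_dd = 41.6
Terminal payoffs (S − K): max(31.56, 0) = 31.56, max(-5, 0) = 0, max(-28.4, 0) = 0
Node u (S = 81.25): V_u = 1/1.05·[0.5556·31.5625 + 0.4444·0.0000] = 16.6997
Node d (S = 52): V_d = 1/1.05·[0.5556·0.0000 + 0.4444·0.0000] = 0.0000
Node 0 (S = 65): V_0 = 1/1.05·[0.5556·16.6997 + 0.4444·0.0000] = 8.8358

8.84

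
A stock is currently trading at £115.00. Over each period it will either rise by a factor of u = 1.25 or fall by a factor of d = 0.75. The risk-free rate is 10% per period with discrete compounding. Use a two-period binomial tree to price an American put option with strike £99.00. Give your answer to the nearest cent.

Risk-neutral probability p = (1 + 0.1 − 0.75)/(1.25 − 0.75) = 0.3500/0.5000 = 0.7000
Terminal stock prices: S_uu = 179.7, S_ud = 107.8, S_dd = 64.69
Terminal payoffs (K − S): max(-80.69, 0) = 0, max(-8.812, 0) = 0, max(34.31, 0) = 34.31
Node u (S = 143.8): continuation = 1/1.1·[0.7000·0.0000 + 0.3000·0.0000] = 0.0000; exercise value = 0.0000 ≤ continuation, so V_u = 0.0000
Node d (S = 86.25): continuation = 1/1.1·[0.7000·0.0000 + 0.3000·34.3125] = 9.3580; exercise value = 12.7500 > continuation, so V_d = 12.7500 (exercise)
Node 0 (S = 115): continuation = 1/1.1·[0.7000·0.0000 + 0.3000·12.7500] = 3.4773; exercise value = 0.0000 ≤ continuation, so V_0 = 3.4773

£3.48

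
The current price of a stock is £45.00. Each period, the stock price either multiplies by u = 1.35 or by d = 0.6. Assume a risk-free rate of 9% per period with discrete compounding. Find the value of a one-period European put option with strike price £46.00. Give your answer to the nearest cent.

£6.04

Risk-neutral probability p = (1 + 0.09 − 0.6)/(1.35 − 0.6) = 0.4900/0.7500 = 0.6533
Terminal stock prices: S_u = 60.75, S_d = 27
Terminal payoffs (K − S): max(-14.75, 0) = 0, max(19, 0) = 19
Node 0 (S = 45): V_0 = 1/1.09·[0.6533·0.0000 + 0.3467·19.0000] = 6.0428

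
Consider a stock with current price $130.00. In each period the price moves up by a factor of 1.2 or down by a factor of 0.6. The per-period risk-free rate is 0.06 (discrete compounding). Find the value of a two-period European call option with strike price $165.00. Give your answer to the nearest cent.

$11.61

Risk-neutral probability p = (1 + 0.06 − 0.6)/(1.2 − 0.6) = 0.4600/0.6000 = 0.7667
Terminal stock prices: S_uu = 187.2, S_ud = 93.6, S_dd = 46.8
Terminal payoffs (S − K): max(22.2, 0) = 22.2, max(-71.4, 0) = 0, max(-118.2, 0) = 0
Node u (S = 156): V_u = 1/1.06·[0.7667·22.2000 + 0.2333·0.0000] = 16.0566
Node d (S = 78): V_d = 1/1.06·[0.7667·0.0000 + 0.2333·0.0000] = 0.0000
Node 0 (S = 130): V_0 = 1/1.06·[0.7667·16.0566 + 0.2333·0.0000] = 11.6133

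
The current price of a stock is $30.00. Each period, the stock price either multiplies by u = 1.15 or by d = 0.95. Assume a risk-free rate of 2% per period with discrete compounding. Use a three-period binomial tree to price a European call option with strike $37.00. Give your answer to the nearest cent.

$0.50

Risk-neutral probability p = (1 + 0.02 − 0.95)/(1.15 − 0.95) = 0.0700/0.2000 = 0.3500
Terminal stock prices: S_uuu = 45.63, S_uud = 37.69, S_udd = 31.14, S_ddd = 25.72
Terminal payoffs (S − K): max(8.626, 0) = 8.626, max(0.6912, 0) = 0.6912, max(-5.864, 0) = 0, max(-11.28, 0) = 0
Node uu (S = 39.67): V_uu = 1/1.02·[0.3500·8.6262 + 0.6500·0.6912] = 3.4005
Node ud (S = 32.77): V_ud = 1/1.02·[0.3500·0.6912 + 0.6500·0.0000] = 0.2372
Node dd (S = 27.07): V_dd = 1/1.02·[0.3500·0.0000 + 0.6500·0.0000] = 0.0000
Node u (S = 34.5): V_u = 1/1.02·[0.3500·3.4005 + 0.6500·0.2372] = 1.3180
Node d (S = 28.5): V_d = 1/1.02·[0.3500·0.2372 + 0.6500·0.0000] = 0.0814
Node 0 (S = 30): V_0 = 1/1.02·[0.3500·1.3180 + 0.6500·0.0814] = 0.5041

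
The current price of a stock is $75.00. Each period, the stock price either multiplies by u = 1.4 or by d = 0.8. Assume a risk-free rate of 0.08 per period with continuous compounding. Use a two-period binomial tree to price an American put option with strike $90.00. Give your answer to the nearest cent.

Risk-neutral probability p = (e^0.08 − 0.8)/(1.4 − 0.8) = 0.2833/0.6000 = 0.4721
Terminal stock prices: S_uu = 147, S_ud = 84, S_dd = 48
Terminal payoffs (K − S): max(-57, 0) = 0, max(6, 0) = 6, max(42, 0) = 42
Node u (S = 105): continuation = e^(−0.08)·[0.4721·0.0000 + 0.5279·6.0000] = 2.9236; exercise value = 0.0000 ≤ continuation, so V_u = 2.9236
Node d (S = 60): continuation = e^(−0.08)·[0.4721·6.0000 + 0.5279·42.0000] = 23.0805; exercise value = 30.0000 > continuation, so V_d = 30.0000 (exercise)
Node 0 (S = 75): continuation = e^(−0.08)·[0.4721·2.9236 + 0.5279·30.0000] = 15.8924; exercise value = 15.0000 ≤ continuation, so V_0 = 15.8924

$15.89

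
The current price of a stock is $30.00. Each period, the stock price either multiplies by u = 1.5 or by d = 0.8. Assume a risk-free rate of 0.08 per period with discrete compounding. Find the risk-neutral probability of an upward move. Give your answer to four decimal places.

Risk-neutral probability p = (1 + 0.08 − 0.8)/(1.5 − 0.8) = 0.2800/0.7000 = 0.4000

p = 0.4000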